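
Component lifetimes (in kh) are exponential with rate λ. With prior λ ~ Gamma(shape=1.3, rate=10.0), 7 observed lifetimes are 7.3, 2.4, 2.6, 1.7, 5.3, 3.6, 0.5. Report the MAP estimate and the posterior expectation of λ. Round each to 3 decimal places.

Σ times = 23.4. Posterior: Gamma(shape = 1.3+7 = 8.3, rate = 10.0+23.4 = 33.4).
Mode = (α−1)/β = 7.3/33.4 = 0.219.
Mean = α/β = 8.3/33.4 = 0.249.
Mean > mode: the posterior has a right tail.

λ_MAP = 0.219, E[λ|data] = 0.249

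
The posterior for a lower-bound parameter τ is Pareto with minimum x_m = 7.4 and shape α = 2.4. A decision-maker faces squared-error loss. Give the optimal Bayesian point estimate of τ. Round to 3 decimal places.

12.686

The Pareto density is strictly decreasing on [x_m, ∞), so the mode is x_m = 7.400.
Mean = α·x_m/(α−1) = 2.4·7.4/1.4 = 12.686.
Squared-error loss ⇒ the optimal estimator is the posterior mean.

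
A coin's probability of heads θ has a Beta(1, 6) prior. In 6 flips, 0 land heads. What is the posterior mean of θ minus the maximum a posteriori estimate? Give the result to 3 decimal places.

Posterior: Beta(1+0, 6+6) = Beta(1, 12).
Since α = 1 ≤ 1 and β > 1, the Beta density is monotone decreasing on [0,1]; the mode is at 0.
Mean = 1/(1+12) = 0.077.
Difference = 0.077 − 0.000 = 0.077.

0.077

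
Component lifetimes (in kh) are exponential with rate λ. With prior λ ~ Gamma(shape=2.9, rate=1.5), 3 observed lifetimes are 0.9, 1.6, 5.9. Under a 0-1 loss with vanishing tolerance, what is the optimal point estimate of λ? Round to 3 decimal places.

0.495

Σ times = 8.4. Posterior: Gamma(shape = 2.9+3 = 5.9, rate = 1.5+8.4 = 9.9).
Mode = (α−1)/β = 4.9/9.9 = 0.495.
Mean = α/β = 5.9/9.9 = 0.596.
This is the posterior mode — the MAP estimate.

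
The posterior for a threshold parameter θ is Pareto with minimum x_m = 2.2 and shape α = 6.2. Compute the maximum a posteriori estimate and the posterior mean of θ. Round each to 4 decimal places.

The Pareto density is strictly decreasing on [x_m, ∞), so the mode is x_m = 2.2000.
Mean = α·x_m/(α−1) = 6.2·2.2/5.2 = 2.6231.

MAP = 2.2000; posterior mean = 2.6231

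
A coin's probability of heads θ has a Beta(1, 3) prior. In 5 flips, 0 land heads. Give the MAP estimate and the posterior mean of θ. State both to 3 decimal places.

MAP = 0.000; posterior mean = 0.111

Posterior: Beta(1+0, 3+5) = Beta(1, 8).
Since α = 1 ≤ 1 and β > 1, the Beta density is monotone decreasing on [0,1]; the mode is at 0.
Mean = 1/(1+8) = 0.111.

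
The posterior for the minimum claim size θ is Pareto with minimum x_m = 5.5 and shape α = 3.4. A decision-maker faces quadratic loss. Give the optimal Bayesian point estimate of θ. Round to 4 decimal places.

7.7917

The Pareto density is strictly decreasing on [x_m, ∞), so the mode is x_m = 5.5000.
Mean = α·x_m/(α−1) = 3.4·5.5/2.4 = 7.7917.
Quadratic loss ⇒ the optimal estimator is the posterior mean.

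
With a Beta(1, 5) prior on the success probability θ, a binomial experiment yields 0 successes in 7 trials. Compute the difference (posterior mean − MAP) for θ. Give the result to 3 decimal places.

Posterior: Beta(1+0, 5+7) = Beta(1, 12).
Since α = 1 ≤ 1 and β > 1, the Beta density is monotone decreasing on [0,1]; the mode is at 0.
Mean = 1/(1+12) = 0.077.
Difference = 0.077 − 0.000 = 0.077.
The posterior is right-skewed, so the mean exceeds the mode.

0.077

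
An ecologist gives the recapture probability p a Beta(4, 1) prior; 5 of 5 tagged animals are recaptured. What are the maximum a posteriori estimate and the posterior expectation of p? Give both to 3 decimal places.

Posterior: Beta(4+5, 1+0) = Beta(9, 1).
Since β = 1 ≤ 1 and α > 1, the Beta density is monotone increasing on [0,1]; the mode is at 1.
Mean = 9/(9+1) = 0.900.
The posterior is left-skewed, so the mode exceeds the mean.

MAP = 1.000, posterior mean = 0.900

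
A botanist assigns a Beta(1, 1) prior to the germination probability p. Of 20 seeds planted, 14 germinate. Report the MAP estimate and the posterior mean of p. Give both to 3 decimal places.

MAP = 0.700, posterior mean = 0.682

Posterior: Beta(1+14, 1+6) = Beta(15, 7).
Mode = (15−1)/(15+7−2) = 14/20 = 0.700.
With a flat prior the MAP equals the MLE, 14/20.
Mean = 15/(15+7) = 15/22 = 0.682.
Left-skewed posterior ⇒ mean < mode.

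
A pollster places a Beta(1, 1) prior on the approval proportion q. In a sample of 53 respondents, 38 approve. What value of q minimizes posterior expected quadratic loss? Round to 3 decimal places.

0.709

Posterior: Beta(1+38, 1+15) = Beta(39, 16).
Mode = (39−1)/(39+16−2) = 38/53 = 0.717.
With a flat prior the MAP equals the MLE, 38/53.
Mean = 39/(39+16) = 39/55 = 0.709.
Quadratic loss ⇒ the optimal estimator is the posterior mean.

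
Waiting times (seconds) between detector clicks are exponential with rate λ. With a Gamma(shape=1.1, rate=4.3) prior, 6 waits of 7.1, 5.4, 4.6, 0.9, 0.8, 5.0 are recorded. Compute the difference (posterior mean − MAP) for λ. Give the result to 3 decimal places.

0.036

Σ times = 23.8. Posterior: Gamma(shape = 1.1+6 = 7.1, rate = 4.3+23.8 = 28.1).
Mode = (α−1)/β = 6.1/28.1 = 0.217.
Mean = α/β = 7.1/28.1 = 0.253.
Difference = 0.253 − 0.217 = 0.036.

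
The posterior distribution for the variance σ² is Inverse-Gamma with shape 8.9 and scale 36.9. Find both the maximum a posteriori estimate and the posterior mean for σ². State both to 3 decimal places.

MAP = 3.727, posterior mean = 4.671

Mode = β/(α+1) = 36.9/9.9 = 3.727.
Mean = β/(α−1) = 36.9/7.9 = 4.671.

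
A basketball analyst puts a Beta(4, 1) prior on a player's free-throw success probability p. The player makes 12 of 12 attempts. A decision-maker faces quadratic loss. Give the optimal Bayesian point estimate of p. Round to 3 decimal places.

Posterior: Beta(4+12, 1+0) = Beta(16, 1).
Since β = 1 ≤ 1 and α > 1, the Beta density is monotone increasing on [0,1]; the mode is at 1.
Mean = 16/(16+1) = 0.941.
Quadratic loss ⇒ the optimal estimator is the posterior mean.

0.941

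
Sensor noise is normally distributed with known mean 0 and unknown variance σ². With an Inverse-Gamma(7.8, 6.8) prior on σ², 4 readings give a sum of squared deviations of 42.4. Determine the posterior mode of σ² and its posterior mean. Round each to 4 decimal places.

MAP: 2.5926. Posterior mean: 3.1818.

Posterior: Inverse-Gamma(shape = 7.8+4/2 = 9.8, scale = 6.8+42.4/2 = 28.0).
Mode = β/(α+1) = 28.0/10.8 = 2.5926.
Mean = β/(α−1) = 28.0/8.8 = 3.1818.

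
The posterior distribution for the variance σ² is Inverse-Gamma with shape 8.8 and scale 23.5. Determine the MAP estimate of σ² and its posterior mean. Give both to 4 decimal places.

Mode = β/(α+1) = 23.5/9.8 = 2.3980.
Mean = β/(α−1) = 23.5/7.8 = 3.0128.
Right-skewed posterior ⇒ mode < mean.

MAP = 2.3980, posterior mean = 3.0128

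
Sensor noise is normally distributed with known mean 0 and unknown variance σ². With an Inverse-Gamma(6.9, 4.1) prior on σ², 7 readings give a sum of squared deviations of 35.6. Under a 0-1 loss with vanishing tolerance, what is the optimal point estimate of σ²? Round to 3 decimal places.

1.921

Posterior: Inverse-Gamma(shape = 6.9+7/2 = 10.4, scale = 4.1+35.6/2 = 21.9).
Mode = β/(α+1) = 21.9/11.4 = 1.921.
Mean = β/(α−1) = 21.9/9.4 = 2.330.
This is the posterior mode — the MAP estimate.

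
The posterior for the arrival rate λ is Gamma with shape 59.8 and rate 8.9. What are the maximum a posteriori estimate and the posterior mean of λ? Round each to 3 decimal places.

MAP = 6.607; posterior mean = 6.719

Mode = (α−1)/β = 58.8/8.9 = 6.607.
Mean = α/β = 59.8/8.9 = 6.719.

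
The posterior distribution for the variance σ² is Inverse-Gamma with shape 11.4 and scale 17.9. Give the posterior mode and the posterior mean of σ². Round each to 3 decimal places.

Mode = β/(α+1) = 17.9/12.4 = 1.444.
Mean = β/(α−1) = 17.9/10.4 = 1.721.

MAP = 1.444, posterior mean = 1.721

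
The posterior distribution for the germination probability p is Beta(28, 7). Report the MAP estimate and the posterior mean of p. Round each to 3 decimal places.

MAP = 0.818; posterior mean = 0.800

Mode = (28−1)/(28+7−2) = 27/33 = 0.818.
Mean = 28/(28+7) = 28/35 = 0.800.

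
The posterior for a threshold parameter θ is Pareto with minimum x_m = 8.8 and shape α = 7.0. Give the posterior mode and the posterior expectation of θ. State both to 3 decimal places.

posterior mode = 8.800, posterior expectation = 10.267

The Pareto density is strictly decreasing on [x_m, ∞), so the mode is x_m = 8.800.
Mean = α·x_m/(α−1) = 7.0·8.8/6.0 = 10.267.
Right-skewed posterior ⇒ mode < mean.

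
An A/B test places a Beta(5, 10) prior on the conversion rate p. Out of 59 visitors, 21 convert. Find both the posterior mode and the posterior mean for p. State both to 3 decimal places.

p_MAP = 0.347, E[p|data] = 0.351

Posterior: Beta(5+21, 10+38) = Beta(26, 48).
Mode = (26−1)/(26+48−2) = 25/72 = 0.347.
Mean = 26/(26+48) = 26/74 = 0.351.
The posterior is right-skewed, so the mean exceeds the mode.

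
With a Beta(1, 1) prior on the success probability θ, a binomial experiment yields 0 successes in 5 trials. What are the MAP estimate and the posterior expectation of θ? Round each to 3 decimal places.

MAP: 0.000. Posterior mean: 0.143.

Posterior: Beta(1+0, 1+5) = Beta(1, 6).
Since α = 1 ≤ 1 and β > 1, the Beta density is monotone decreasing on [0,1]; the mode is at 0.
Mean = 1/(1+6) = 0.143.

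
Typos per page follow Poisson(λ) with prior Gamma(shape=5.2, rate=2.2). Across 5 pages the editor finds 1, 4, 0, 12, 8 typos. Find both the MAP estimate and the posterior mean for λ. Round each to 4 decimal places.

Σ counts = 25. Posterior: Gamma(shape = 5.2+25 = 30.2, rate = 2.2+5 = 7.2).
Mode = (α−1)/β = 29.2/7.2 = 4.0556.
Mean = α/β = 30.2/7.2 = 4.1944.
The mean is pulled above the mode by the posterior's right skew.

MAP = 4.0556, posterior mean = 4.1944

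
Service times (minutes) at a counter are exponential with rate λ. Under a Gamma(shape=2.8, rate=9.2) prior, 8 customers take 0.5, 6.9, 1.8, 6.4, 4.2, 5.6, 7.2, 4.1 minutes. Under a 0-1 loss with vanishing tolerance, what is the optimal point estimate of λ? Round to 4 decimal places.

0.2135

Σ times = 36.7. Posterior: Gamma(shape = 2.8+8 = 10.8, rate = 9.2+36.7 = 45.9).
Mode = (α−1)/β = 9.8/45.9 = 0.2135.
Mean = α/β = 10.8/45.9 = 0.2353.
This is the posterior mode — the MAP estimate.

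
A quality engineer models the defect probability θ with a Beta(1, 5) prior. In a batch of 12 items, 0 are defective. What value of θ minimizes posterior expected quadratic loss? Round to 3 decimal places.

Posterior: Beta(1+0, 5+12) = Beta(1, 17).
Since α = 1 ≤ 1 and β > 1, the Beta density is monotone decreasing on [0,1]; the mode is at 0.
Mean = 1/(1+17) = 0.056.
Quadratic loss ⇒ the optimal estimator is the posterior mean.

0.056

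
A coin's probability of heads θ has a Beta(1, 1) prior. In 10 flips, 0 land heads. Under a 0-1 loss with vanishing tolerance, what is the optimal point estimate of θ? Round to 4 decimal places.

Posterior: Beta(1+0, 1+10) = Beta(1, 11).
Since α = 1 ≤ 1 and β > 1, the Beta density is monotone decreasing on [0,1]; the mode is at 0.
Mean = 1/(1+11) = 0.0833.
This is the posterior mode — the MAP estimate.

0.0000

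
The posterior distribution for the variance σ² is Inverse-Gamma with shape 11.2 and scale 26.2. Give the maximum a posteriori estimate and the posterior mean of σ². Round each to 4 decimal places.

MAP = 2.1475; posterior mean = 2.5686

Mode = β/(α+1) = 26.2/12.2 = 2.1475.
Mean = β/(α−1) = 26.2/10.2 = 2.5686.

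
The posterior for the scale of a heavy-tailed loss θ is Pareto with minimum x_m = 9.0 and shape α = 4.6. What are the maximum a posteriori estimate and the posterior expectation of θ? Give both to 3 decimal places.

The Pareto density is strictly decreasing on [x_m, ∞), so the mode is x_m = 9.000.
Mean = α·x_m/(α−1) = 4.6·9.0/3.6 = 11.500.

MAP = 9.000, posterior mean = 11.500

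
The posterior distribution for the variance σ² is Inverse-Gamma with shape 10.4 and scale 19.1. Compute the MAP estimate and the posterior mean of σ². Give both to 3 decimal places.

Mode = β/(α+1) = 19.1/11.4 = 1.675.
Mean = β/(α−1) = 19.1/9.4 = 2.032.

MAP = 1.675, posterior mean = 2.032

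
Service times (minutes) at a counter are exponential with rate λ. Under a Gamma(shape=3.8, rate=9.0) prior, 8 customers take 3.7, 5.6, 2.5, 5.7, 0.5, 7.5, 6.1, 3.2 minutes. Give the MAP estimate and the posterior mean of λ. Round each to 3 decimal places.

MAP estimate = 0.247, posterior mean = 0.269

Σ times = 34.8. Posterior: Gamma(shape = 3.8+8 = 11.8, rate = 9.0+34.8 = 43.8).
Mode = (α−1)/β = 10.8/43.8 = 0.247.
Mean = α/β = 11.8/43.8 = 0.269.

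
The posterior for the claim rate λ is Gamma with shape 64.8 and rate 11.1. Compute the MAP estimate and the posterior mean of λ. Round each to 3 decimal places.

MAP = 5.748; posterior mean = 5.838

Mode = (α−1)/β = 63.8/11.1 = 5.748.
Mean = α/β = 64.8/11.1 = 5.838.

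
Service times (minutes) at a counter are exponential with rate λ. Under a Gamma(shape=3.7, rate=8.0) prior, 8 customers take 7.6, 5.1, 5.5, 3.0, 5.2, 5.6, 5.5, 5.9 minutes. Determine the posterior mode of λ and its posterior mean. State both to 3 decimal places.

Σ times = 43.4. Posterior: Gamma(shape = 3.7+8 = 11.7, rate = 8.0+43.4 = 51.4).
Mode = (α−1)/β = 10.7/51.4 = 0.208.
Mean = α/β = 11.7/51.4 = 0.228.
The mean is pulled above the mode by the posterior's right skew.

λ_MAP = 0.208, E[λ|data] = 0.228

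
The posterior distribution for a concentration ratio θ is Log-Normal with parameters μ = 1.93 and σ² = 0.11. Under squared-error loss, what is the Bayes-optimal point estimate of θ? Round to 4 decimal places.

7.2790

Mode = exp(μ − σ²) = exp(1.82) = 6.1719.
Mean = exp(μ + σ²/2) = exp(1.985) = 7.2790.
Squared-error loss ⇒ the optimal estimator is the posterior mean.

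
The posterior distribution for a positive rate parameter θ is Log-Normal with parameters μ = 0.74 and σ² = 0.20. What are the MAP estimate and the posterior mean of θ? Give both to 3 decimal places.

Mode = exp(μ − σ²) = exp(0.54) = 1.716.
Mean = exp(μ + σ²/2) = exp(0.840) = 2.316.

θ_MAP = 1.716, E[θ|data] = 2.316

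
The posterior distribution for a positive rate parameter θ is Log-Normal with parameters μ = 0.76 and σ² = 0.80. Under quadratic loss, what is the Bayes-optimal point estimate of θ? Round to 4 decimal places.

Mode = exp(μ − σ²) = exp(-0.04) = 0.9608.
Mean = exp(μ + σ²/2) = exp(1.160) = 3.1899.
Quadratic loss ⇒ the optimal estimator is the posterior mean.

3.1899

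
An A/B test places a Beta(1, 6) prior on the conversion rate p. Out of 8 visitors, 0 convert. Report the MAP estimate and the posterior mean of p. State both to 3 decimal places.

p_MAP = 0.000, E[p|data] = 0.067

Posterior: Beta(1+0, 6+8) = Beta(1, 14).
Since α = 1 ≤ 1 and β > 1, the Beta density is monotone decreasing on [0,1]; the mode is at 0.
Mean = 1/(1+14) = 0.067.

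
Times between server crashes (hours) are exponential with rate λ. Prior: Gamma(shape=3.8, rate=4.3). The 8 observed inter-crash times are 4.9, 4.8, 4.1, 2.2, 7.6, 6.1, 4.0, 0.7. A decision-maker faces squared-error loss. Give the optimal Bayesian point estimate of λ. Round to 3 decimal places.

0.305

Σ times = 34.4. Posterior: Gamma(shape = 3.8+8 = 11.8, rate = 4.3+34.4 = 38.7).
Mode = (α−1)/β = 10.8/38.7 = 0.279.
Mean = α/β = 11.8/38.7 = 0.305.
Squared-error loss ⇒ the optimal estimator is the posterior mean.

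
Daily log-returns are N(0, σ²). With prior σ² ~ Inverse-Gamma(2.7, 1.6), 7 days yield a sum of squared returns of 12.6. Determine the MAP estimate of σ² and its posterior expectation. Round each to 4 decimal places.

Posterior: Inverse-Gamma(shape = 2.7+7/2 = 6.2, scale = 1.6+12.6/2 = 7.9).
Mode = β/(α+1) = 7.9/7.2 = 1.0972.
Mean = β/(α−1) = 7.9/5.2 = 1.5192.

MAP = 1.0972, posterior mean = 1.5192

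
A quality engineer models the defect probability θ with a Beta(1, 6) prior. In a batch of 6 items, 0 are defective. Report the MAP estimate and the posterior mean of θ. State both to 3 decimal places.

Posterior: Beta(1+0, 6+6) = Beta(1, 12).
Since α = 1 ≤ 1 and β > 1, the Beta density is monotone decreasing on [0,1]; the mode is at 0.
Mean = 1/(1+12) = 0.077.
Right-skewed posterior ⇒ mode < mean.

MAP: 0.000. Posterior mean: 0.077.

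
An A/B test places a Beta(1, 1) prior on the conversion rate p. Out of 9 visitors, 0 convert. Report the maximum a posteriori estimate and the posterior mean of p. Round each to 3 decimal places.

MAP = 0.000; posterior mean = 0.091

Posterior: Beta(1+0, 1+9) = Beta(1, 10).
Since α = 1 ≤ 1 and β > 1, the Beta density is monotone decreasing on [0,1]; the mode is at 0.
Mean = 1/(1+10) = 0.091.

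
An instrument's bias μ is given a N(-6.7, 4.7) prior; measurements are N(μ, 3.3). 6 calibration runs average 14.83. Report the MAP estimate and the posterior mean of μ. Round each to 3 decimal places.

MAP = 12.574; posterior mean = 12.574

Posterior for μ is Normal. Precision-weighted mean: (1/4.7·-6.7 + 6/3.3·14.83) / (1/4.7 + 6/3.3) = 12.574.
A Normal posterior is symmetric, so mode = mean.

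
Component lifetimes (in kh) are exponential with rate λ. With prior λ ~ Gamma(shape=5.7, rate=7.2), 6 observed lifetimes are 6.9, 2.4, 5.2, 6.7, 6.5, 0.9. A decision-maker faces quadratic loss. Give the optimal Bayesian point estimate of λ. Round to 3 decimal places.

0.327

Σ times = 28.6. Posterior: Gamma(shape = 5.7+6 = 11.7, rate = 7.2+28.6 = 35.8).
Mode = (α−1)/β = 10.7/35.8 = 0.299.
Mean = α/β = 11.7/35.8 = 0.327.
Quadratic loss ⇒ the optimal estimator is the posterior mean.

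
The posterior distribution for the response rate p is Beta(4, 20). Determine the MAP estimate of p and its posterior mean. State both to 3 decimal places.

Mode = (4−1)/(4+20−2) = 3/22 = 0.136.
Mean = 4/(4+20) = 4/24 = 0.167.
The mean is pulled above the mode by the posterior's right skew.

p_MAP = 0.136, E[p|data] = 0.167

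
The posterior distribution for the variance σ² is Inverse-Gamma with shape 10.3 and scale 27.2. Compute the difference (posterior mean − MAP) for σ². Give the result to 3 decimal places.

0.518

Mode = β/(α+1) = 27.2/11.3 = 2.407.
Mean = β/(α−1) = 27.2/9.3 = 2.925.
Difference = 2.925 − 2.407 = 0.518.
Mean > mode: the posterior has a right tail.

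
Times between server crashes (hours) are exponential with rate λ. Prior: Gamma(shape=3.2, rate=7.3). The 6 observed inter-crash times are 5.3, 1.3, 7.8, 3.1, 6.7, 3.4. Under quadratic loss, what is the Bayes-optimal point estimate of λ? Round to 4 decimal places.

0.2636

Σ times = 27.6. Posterior: Gamma(shape = 3.2+6 = 9.2, rate = 7.3+27.6 = 34.9).
Mode = (α−1)/β = 8.2/34.9 = 0.2350.
Mean = α/β = 9.2/34.9 = 0.2636.
Quadratic loss ⇒ the optimal estimator is the posterior mean.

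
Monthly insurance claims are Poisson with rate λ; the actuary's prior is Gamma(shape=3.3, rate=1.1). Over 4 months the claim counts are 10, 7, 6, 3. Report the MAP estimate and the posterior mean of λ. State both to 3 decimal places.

Σ counts = 26. Posterior: Gamma(shape = 3.3+26 = 29.3, rate = 1.1+4 = 5.1).
Mode = (α−1)/β = 28.3/5.1 = 5.549.
Mean = α/β = 29.3/5.1 = 5.745.

MAP = 5.549; posterior mean = 5.745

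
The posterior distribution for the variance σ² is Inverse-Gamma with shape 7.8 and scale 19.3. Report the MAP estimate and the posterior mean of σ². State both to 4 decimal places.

Mode = β/(α+1) = 19.3/8.8 = 2.1932.
Mean = β/(α−1) = 19.3/6.8 = 2.8382.
Right-skewed posterior ⇒ mode < mean.

MAP estimate = 2.1932, posterior mean = 2.8382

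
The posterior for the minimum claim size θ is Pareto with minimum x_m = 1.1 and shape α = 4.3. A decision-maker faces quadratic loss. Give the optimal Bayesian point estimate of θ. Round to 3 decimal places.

1.433

The Pareto density is strictly decreasing on [x_m, ∞), so the mode is x_m = 1.100.
Mean = α·x_m/(α−1) = 4.3·1.1/3.3 = 1.433.
Quadratic loss ⇒ the optimal estimator is the posterior mean.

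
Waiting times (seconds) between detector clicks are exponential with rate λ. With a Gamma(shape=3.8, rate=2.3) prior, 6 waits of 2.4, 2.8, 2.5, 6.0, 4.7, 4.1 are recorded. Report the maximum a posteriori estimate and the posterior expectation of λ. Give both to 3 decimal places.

λ_MAP = 0.355, E[λ|data] = 0.395

Σ times = 22.5. Posterior: Gamma(shape = 3.8+6 = 9.8, rate = 2.3+22.5 = 24.8).
Mode = (α−1)/β = 8.8/24.8 = 0.355.
Mean = α/β = 9.8/24.8 = 0.395.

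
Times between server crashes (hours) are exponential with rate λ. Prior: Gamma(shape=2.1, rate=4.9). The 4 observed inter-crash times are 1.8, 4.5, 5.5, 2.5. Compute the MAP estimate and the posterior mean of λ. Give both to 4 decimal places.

Σ times = 14.3. Posterior: Gamma(shape = 2.1+4 = 6.1, rate = 4.9+14.3 = 19.2).
Mode = (α−1)/β = 5.1/19.2 = 0.2656.
Mean = α/β = 6.1/19.2 = 0.3177.
The mean is pulled above the mode by the posterior's right skew.

MAP: 0.2656. Posterior mean: 0.3177.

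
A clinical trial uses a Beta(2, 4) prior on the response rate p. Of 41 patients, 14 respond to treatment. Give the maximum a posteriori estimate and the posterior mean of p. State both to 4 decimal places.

Posterior: Beta(2+14, 4+27) = Beta(16, 31).
Mode = (16−1)/(16+31−2) = 15/45 = 0.3333.
Mean = 16/(16+31) = 16/47 = 0.3404.
Mean > mode: the posterior has a right tail.

p_MAP = 0.3333, E[p|data] = 0.3404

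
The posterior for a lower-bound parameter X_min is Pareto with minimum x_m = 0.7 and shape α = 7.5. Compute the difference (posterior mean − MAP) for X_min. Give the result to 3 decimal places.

0.108

The Pareto density is strictly decreasing on [x_m, ∞), so the mode is x_m = 0.700.
Mean = α·x_m/(α−1) = 7.5·0.7/6.5 = 0.808.
Difference = 0.808 − 0.700 = 0.108.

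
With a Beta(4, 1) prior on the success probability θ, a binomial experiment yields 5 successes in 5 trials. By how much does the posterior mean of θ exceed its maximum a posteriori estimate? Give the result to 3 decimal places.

-0.100

Posterior: Beta(4+5, 1+0) = Beta(9, 1).
Since β = 1 ≤ 1 and α > 1, the Beta density is monotone increasing on [0,1]; the mode is at 1.
Mean = 9/(9+1) = 0.900.
Difference = 0.900 − 1.000 = -0.100.
The mean is pulled below the mode by the posterior's left skew.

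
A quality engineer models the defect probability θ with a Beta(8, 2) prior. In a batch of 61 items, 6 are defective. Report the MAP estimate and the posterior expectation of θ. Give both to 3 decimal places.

MAP = 0.188, posterior mean = 0.197

Posterior: Beta(8+6, 2+55) = Beta(14, 57).
Mode = (14−1)/(14+57−2) = 13/69 = 0.188.
Mean = 14/(14+57) = 14/71 = 0.197.
Mean > mode: the posterior has a right tail.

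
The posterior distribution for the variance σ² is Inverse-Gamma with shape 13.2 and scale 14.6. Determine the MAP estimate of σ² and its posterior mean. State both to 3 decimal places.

σ²_MAP = 1.028, E[σ²|data] = 1.197

Mode = β/(α+1) = 14.6/14.2 = 1.028.
Mean = β/(α−1) = 14.6/12.2 = 1.197.
Right-skewed posterior ⇒ mode < mean.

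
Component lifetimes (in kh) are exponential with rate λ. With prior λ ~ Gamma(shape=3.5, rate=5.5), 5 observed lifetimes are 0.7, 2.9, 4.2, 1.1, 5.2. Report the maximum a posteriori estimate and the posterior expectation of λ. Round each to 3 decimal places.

Σ times = 14.1. Posterior: Gamma(shape = 3.5+5 = 8.5, rate = 5.5+14.1 = 19.6).
Mode = (α−1)/β = 7.5/19.6 = 0.383.
Mean = α/β = 8.5/19.6 = 0.434.

maximum a posteriori estimate = 0.383, posterior expectation = 0.434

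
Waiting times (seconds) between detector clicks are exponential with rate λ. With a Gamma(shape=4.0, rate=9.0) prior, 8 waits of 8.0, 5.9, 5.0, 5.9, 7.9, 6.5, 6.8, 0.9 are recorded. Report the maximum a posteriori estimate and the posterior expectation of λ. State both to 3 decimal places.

Σ times = 46.9. Posterior: Gamma(shape = 4.0+8 = 12.0, rate = 9.0+46.9 = 55.9).
Mode = (α−1)/β = 11.0/55.9 = 0.197.
Mean = α/β = 12.0/55.9 = 0.215.

λ_MAP = 0.197, E[λ|data] = 0.215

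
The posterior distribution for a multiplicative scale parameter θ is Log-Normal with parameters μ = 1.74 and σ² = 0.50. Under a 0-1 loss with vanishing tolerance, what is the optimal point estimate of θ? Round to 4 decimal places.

Mode = exp(μ − σ²) = exp(1.24) = 3.4556.
Mean = exp(μ + σ²/2) = exp(1.990) = 7.3155.
This is the posterior mode — the MAP estimate.

3.4556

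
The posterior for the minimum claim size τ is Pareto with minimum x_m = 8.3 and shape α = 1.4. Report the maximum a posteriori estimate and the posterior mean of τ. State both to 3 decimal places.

MAP = 8.300; posterior mean = 29.050

The Pareto density is strictly decreasing on [x_m, ∞), so the mode is x_m = 8.300.
Mean = α·x_m/(α−1) = 1.4·8.3/0.4 = 29.050.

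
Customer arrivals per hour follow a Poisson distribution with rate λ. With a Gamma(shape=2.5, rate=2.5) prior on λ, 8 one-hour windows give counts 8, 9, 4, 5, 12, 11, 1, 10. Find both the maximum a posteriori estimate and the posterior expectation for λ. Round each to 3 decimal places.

maximum a posteriori estimate = 5.857, posterior expectation = 5.952

Σ counts = 60. Posterior: Gamma(shape = 2.5+60 = 62.5, rate = 2.5+8 = 10.5).
Mode = (α−1)/β = 61.5/10.5 = 5.857.
Mean = α/β = 62.5/10.5 = 5.952.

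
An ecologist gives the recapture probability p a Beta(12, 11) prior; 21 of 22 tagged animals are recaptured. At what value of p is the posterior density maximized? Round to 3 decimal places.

Posterior: Beta(12+21, 11+1) = Beta(33, 12).
Mode = (33−1)/(33+12−2) = 32/43 = 0.744.
Mean = 33/(33+12) = 33/45 = 0.733.
This is the posterior mode — the MAP estimate.

0.744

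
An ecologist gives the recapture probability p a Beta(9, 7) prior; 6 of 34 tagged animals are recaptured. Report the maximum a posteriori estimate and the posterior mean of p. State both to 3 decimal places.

Posterior: Beta(9+6, 7+28) = Beta(15, 35).
Mode = (15−1)/(15+35−2) = 14/48 = 0.292.
Mean = 15/(15+35) = 15/50 = 0.300.
Right-skewed posterior ⇒ mode < mean.

MAP: 0.292. Posterior mean: 0.300.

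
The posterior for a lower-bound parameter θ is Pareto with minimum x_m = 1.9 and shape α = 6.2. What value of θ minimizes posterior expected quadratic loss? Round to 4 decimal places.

The Pareto density is strictly decreasing on [x_m, ∞), so the mode is x_m = 1.9000.
Mean = α·x_m/(α−1) = 6.2·1.9/5.2 = 2.2654.
Quadratic loss ⇒ the optimal estimator is the posterior mean.

2.2654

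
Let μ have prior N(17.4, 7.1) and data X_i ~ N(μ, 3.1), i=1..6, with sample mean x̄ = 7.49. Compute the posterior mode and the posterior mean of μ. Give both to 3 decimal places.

MAP = 8.162, posterior mean = 8.162

Posterior for μ is Normal. Precision-weighted mean: (1/7.1·17.4 + 6/3.1·7.49) / (1/7.1 + 6/3.1) = 8.162.
A Normal posterior is symmetric, so mode = mean.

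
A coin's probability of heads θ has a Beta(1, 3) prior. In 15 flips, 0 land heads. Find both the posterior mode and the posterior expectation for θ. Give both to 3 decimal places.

Posterior: Beta(1+0, 3+15) = Beta(1, 18).
Since α = 1 ≤ 1 and β > 1, the Beta density is monotone decreasing on [0,1]; the mode is at 0.
Mean = 1/(1+18) = 0.053.
Right-skewed posterior ⇒ mode < mean.

MAP = 0.000, posterior mean = 0.053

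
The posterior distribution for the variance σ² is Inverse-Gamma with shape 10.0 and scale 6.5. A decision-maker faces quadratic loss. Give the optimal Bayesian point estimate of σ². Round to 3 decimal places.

0.722

Mode = β/(α+1) = 6.5/11.0 = 0.591.
Mean = β/(α−1) = 6.5/9.0 = 0.722.
Quadratic loss ⇒ the optimal estimator is the posterior mean.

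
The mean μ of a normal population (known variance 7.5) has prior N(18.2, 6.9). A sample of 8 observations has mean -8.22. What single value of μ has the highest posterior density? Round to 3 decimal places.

-5.060

Posterior for μ is Normal. Precision-weighted mean: (1/6.9·18.2 + 8/7.5·-8.22) / (1/6.9 + 8/7.5) = -5.060.
A Normal posterior is symmetric, so mode = mean.
This is the posterior mode — the MAP estimate.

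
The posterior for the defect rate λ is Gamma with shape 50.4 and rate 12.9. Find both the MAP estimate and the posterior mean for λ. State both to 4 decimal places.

Mode = (α−1)/β = 49.4/12.9 = 3.8295.
Mean = α/β = 50.4/12.9 = 3.9070.

λ_MAP = 3.8295, E[λ|data] = 3.9070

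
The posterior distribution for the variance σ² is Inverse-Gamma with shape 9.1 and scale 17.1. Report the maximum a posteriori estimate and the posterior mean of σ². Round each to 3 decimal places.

Mode = β/(α+1) = 17.1/10.1 = 1.693.
Mean = β/(α−1) = 17.1/8.1 = 2.111.
Right-skewed posterior ⇒ mode < mean.

σ²_MAP = 1.693, E[σ²|data] = 2.111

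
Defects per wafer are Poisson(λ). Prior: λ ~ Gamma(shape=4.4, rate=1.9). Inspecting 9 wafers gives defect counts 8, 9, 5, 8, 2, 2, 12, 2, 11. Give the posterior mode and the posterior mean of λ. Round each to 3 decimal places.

MAP = 5.725; posterior mean = 5.817

Σ counts = 59. Posterior: Gamma(shape = 4.4+59 = 63.4, rate = 1.9+9 = 10.9).
Mode = (α−1)/β = 62.4/10.9 = 5.725.
Mean = α/β = 63.4/10.9 = 5.817.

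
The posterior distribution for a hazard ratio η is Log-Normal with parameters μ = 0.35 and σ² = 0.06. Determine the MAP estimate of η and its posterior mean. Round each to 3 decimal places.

MAP = 1.336; posterior mean = 1.462

Mode = exp(μ − σ²) = exp(0.29) = 1.336.
Mean = exp(μ + σ²/2) = exp(0.380) = 1.462.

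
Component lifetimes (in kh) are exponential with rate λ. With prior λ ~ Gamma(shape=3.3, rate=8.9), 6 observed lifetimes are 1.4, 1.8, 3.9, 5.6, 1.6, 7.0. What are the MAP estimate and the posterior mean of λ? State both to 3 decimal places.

MAP = 0.275; posterior mean = 0.308

Σ times = 21.3. Posterior: Gamma(shape = 3.3+6 = 9.3, rate = 8.9+21.3 = 30.2).
Mode = (α−1)/β = 8.3/30.2 = 0.275.
Mean = α/β = 9.3/30.2 = 0.308.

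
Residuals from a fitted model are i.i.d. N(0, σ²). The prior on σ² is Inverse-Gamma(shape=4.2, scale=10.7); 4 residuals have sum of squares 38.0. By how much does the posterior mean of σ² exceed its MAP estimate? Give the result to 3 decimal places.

Posterior: Inverse-Gamma(shape = 4.2+4/2 = 6.2, scale = 10.7+38.0/2 = 29.7).
Mode = β/(α+1) = 29.7/7.2 = 4.125.
Mean = β/(α−1) = 29.7/5.2 = 5.712.
Difference = 5.712 − 4.125 = 1.587.

1.587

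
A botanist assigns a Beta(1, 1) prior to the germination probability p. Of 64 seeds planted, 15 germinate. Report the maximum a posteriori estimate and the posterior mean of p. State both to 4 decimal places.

maximum a posteriori estimate = 0.2344, posterior mean = 0.2424

Posterior: Beta(1+15, 1+49) = Beta(16, 50).
Mode = (16−1)/(16+50−2) = 15/64 = 0.2344.
With a flat prior the MAP equals the MLE, 15/64.
Mean = 16/(16+50) = 16/66 = 0.2424.
Right-skewed posterior ⇒ mode < mean.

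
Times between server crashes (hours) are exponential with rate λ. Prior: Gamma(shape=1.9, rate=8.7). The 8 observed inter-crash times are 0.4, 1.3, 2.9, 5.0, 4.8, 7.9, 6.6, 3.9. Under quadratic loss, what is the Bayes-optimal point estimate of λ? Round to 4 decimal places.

0.2386

Σ times = 32.8. Posterior: Gamma(shape = 1.9+8 = 9.9, rate = 8.7+32.8 = 41.5).
Mode = (α−1)/β = 8.9/41.5 = 0.2145.
Mean = α/β = 9.9/41.5 = 0.2386.
Quadratic loss ⇒ the optimal estimator is the posterior mean.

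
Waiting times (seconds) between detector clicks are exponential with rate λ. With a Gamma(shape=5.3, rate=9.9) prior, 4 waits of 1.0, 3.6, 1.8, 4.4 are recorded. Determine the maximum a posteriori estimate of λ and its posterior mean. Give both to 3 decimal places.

maximum a posteriori estimate = 0.401, posterior mean = 0.449

Σ times = 10.8. Posterior: Gamma(shape = 5.3+4 = 9.3, rate = 9.9+10.8 = 20.7).
Mode = (α−1)/β = 8.3/20.7 = 0.401.
Mean = α/β = 9.3/20.7 = 0.449.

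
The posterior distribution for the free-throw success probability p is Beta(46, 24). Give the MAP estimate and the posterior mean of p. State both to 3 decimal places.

Mode = (46−1)/(46+24−2) = 45/68 = 0.662.
Mean = 46/(46+24) = 46/70 = 0.657.

MAP: 0.662. Posterior mean: 0.657.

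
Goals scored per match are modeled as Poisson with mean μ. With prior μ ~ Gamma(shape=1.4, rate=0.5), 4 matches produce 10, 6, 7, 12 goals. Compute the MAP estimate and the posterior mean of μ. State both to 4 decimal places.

Σ counts = 35. Posterior: Gamma(shape = 1.4+35 = 36.4, rate = 0.5+4 = 4.5).
Mode = (α−1)/β = 35.4/4.5 = 7.8667.
Mean = α/β = 36.4/4.5 = 8.0889.

μ_MAP = 7.8667, E[μ|data] = 8.0889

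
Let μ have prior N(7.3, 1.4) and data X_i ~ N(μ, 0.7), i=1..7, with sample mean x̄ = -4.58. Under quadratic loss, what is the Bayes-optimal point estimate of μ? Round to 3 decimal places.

Posterior for μ is Normal. Precision-weighted mean: (1/1.4·7.3 + 7/0.7·-4.58) / (1/1.4 + 7/0.7) = -3.788.
A Normal posterior is symmetric, so mode = mean.
Quadratic loss ⇒ the optimal estimator is the posterior mean.

-3.788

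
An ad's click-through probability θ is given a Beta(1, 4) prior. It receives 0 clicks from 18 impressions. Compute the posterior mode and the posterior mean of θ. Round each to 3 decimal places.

MAP = 0.000; posterior mean = 0.043

Posterior: Beta(1+0, 4+18) = Beta(1, 22).
Since α = 1 ≤ 1 and β > 1, the Beta density is monotone decreasing on [0,1]; the mode is at 0.
Mean = 1/(1+22) = 0.043.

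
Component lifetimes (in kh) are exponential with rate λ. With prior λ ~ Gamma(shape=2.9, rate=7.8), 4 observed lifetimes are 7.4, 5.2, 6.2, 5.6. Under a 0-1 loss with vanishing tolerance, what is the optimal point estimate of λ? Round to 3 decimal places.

Σ times = 24.4. Posterior: Gamma(shape = 2.9+4 = 6.9, rate = 7.8+24.4 = 32.2).
Mode = (α−1)/β = 5.9/32.2 = 0.183.
Mean = α/β = 6.9/32.2 = 0.214.
This is the posterior mode — the MAP estimate.

0.183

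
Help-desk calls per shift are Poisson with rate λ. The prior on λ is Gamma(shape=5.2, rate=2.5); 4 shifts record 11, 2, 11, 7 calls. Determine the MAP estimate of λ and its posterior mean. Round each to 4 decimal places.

λ_MAP = 5.4154, E[λ|data] = 5.5692

Σ counts = 31. Posterior: Gamma(shape = 5.2+31 = 36.2, rate = 2.5+4 = 6.5).
Mode = (α−1)/β = 35.2/6.5 = 5.4154.
Mean = α/β = 36.2/6.5 = 5.5692.
The posterior is right-skewed, so the mean exceeds the mode.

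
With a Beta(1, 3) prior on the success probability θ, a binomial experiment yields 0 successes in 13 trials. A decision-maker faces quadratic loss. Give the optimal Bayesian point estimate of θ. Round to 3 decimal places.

0.059

Posterior: Beta(1+0, 3+13) = Beta(1, 16).
Since α = 1 ≤ 1 and β > 1, the Beta density is monotone decreasing on [0,1]; the mode is at 0.
Mean = 1/(1+16) = 0.059.
Quadratic loss ⇒ the optimal estimator is the posterior mean.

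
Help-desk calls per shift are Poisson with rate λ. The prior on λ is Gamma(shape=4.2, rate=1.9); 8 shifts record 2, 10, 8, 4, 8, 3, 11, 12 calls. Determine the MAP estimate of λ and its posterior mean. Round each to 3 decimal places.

MAP = 6.182; posterior mean = 6.283

Σ counts = 58. Posterior: Gamma(shape = 4.2+58 = 62.2, rate = 1.9+8 = 9.9).
Mode = (α−1)/β = 61.2/9.9 = 6.182.
Mean = α/β = 62.2/9.9 = 6.283.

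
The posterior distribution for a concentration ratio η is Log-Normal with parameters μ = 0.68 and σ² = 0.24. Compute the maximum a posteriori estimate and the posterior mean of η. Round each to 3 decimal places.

MAP = 1.553, posterior mean = 2.226

Mode = exp(μ − σ²) = exp(0.44) = 1.553.
Mean = exp(μ + σ²/2) = exp(0.800) = 2.226.
Right-skewed posterior ⇒ mode < mean.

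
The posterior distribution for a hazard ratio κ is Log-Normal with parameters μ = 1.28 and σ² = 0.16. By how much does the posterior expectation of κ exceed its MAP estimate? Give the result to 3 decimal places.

Mode = exp(μ − σ²) = exp(1.12) = 3.065.
Mean = exp(μ + σ²/2) = exp(1.360) = 3.896.
Difference = 3.896 − 3.065 = 0.831.

0.831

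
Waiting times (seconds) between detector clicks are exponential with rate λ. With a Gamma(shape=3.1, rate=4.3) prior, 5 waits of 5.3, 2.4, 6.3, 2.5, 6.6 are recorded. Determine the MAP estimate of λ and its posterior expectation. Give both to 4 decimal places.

Σ times = 23.1. Posterior: Gamma(shape = 3.1+5 = 8.1, rate = 4.3+23.1 = 27.4).
Mode = (α−1)/β = 7.1/27.4 = 0.2591.
Mean = α/β = 8.1/27.4 = 0.2956.

MAP: 0.2591. Posterior mean: 0.2956.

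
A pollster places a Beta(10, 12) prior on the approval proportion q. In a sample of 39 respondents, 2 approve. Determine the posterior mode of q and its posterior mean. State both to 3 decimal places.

MAP: 0.186. Posterior mean: 0.197.

Posterior: Beta(10+2, 12+37) = Beta(12, 49).
Mode = (12−1)/(12+49−2) = 11/59 = 0.186.
Mean = 12/(12+49) = 12/61 = 0.197.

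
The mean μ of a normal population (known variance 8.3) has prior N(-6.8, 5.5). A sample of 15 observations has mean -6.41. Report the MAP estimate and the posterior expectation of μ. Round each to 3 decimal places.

Posterior for μ is Normal. Precision-weighted mean: (1/5.5·-6.8 + 15/8.3·-6.41) / (1/5.5 + 15/8.3) = -6.446.
A Normal posterior is symmetric, so mode = mean.

μ_MAP = -6.446, E[μ|data] = -6.446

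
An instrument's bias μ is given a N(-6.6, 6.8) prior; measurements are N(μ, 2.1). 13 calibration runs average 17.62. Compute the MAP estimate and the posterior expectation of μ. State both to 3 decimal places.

MAP = 17.058, posterior mean = 17.058

Posterior for μ is Normal. Precision-weighted mean: (1/6.8·-6.6 + 13/2.1·17.62) / (1/6.8 + 13/2.1) = 17.058.
A Normal posterior is symmetric, so mode = mean.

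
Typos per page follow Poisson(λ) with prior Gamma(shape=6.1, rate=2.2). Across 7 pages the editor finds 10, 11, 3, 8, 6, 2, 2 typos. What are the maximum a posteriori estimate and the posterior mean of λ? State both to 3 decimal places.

maximum a posteriori estimate = 5.120, posterior mean = 5.228

Σ counts = 42. Posterior: Gamma(shape = 6.1+42 = 48.1, rate = 2.2+7 = 9.2).
Mode = (α−1)/β = 47.1/9.2 = 5.120.
Mean = α/β = 48.1/9.2 = 5.228.
The mean is pulled above the mode by the posterior's right skew.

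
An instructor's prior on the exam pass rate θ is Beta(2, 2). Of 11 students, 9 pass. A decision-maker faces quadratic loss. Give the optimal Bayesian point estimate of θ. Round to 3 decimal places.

0.733

Posterior: Beta(2+9, 2+2) = Beta(11, 4).
Mode = (11−1)/(11+4−2) = 10/13 = 0.769.
Mean = 11/(11+4) = 11/15 = 0.733.
Quadratic loss ⇒ the optimal estimator is the posterior mean.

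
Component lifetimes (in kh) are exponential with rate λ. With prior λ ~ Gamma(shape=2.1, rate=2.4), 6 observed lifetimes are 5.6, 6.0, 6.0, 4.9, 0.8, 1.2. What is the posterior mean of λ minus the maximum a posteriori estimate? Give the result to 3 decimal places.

Σ times = 24.5. Posterior: Gamma(shape = 2.1+6 = 8.1, rate = 2.4+24.5 = 26.9).
Mode = (α−1)/β = 7.1/26.9 = 0.264.
Mean = α/β = 8.1/26.9 = 0.301.
Difference = 0.301 − 0.264 = 0.037.
The posterior is right-skewed, so the mean exceeds the mode.

0.037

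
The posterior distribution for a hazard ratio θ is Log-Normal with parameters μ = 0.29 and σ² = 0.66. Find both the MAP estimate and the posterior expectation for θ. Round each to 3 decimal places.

MAP = 0.691, posterior mean = 1.859

Mode = exp(μ − σ²) = exp(-0.37) = 0.691.
Mean = exp(μ + σ²/2) = exp(0.620) = 1.859.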